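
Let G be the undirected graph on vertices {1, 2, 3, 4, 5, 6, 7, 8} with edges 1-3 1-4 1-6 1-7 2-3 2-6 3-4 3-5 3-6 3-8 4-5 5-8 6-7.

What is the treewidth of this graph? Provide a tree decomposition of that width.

Treewidth 2.
One such decomposition:
Bags: B1 = {2, 3, 6}  B2 = {1, 3, 6}  B3 = {1, 3, 4}  B4 = {3, 4, 5}  B5 = {3, 5, 8}  B6 = {1, 6, 7}
Tree: B1–B2, B2–B3, B3–B4, B4–B5, B2–B6

Each bag holds 3 vertices, so the decomposition has width 2, which upper-bounds the treewidth. Conversely, {3, 5, 8} is a clique of size 3, and the vertices of any clique must share a bag in every tree decomposition; so some bag has ≥ 3 vertices and tw(G) ≥ 2. Therefore the treewidth is 2.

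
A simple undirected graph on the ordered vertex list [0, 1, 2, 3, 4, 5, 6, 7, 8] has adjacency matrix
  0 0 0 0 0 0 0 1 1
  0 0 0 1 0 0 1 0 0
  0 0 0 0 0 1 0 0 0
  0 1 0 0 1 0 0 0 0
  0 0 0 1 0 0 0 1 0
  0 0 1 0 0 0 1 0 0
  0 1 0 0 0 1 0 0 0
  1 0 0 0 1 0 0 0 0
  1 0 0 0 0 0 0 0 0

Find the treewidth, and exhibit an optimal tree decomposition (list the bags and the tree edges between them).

Treewidth 1.
Bags: B1 = {2, 5}  B2 = {5, 6}  B3 = {1, 6}  B4 = {1, 3}  B5 = {3, 4}  B6 = {4, 7}  B7 = {0, 7}  B8 = {0, 8}
Tree: B1–B2, B2–B3, B3–B4, B4–B5, B5–B6, B6–B7, B7–B8

Every bag has size at most 2, so the width is 2 − 1 = 1 and tw(G) ≤ 1. G has an edge, so its treewidth is at least 1. Therefore the treewidth is 1.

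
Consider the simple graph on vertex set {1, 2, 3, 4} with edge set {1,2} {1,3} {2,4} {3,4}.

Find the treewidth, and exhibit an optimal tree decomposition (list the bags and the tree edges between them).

Treewidth 2.
Bags: B1 = {1, 2, 4}  B2 = {1, 3, 4}
Tree: B1–B2

The largest bag has 3 vertices, giving width 2; this decomposition certifies tw(G) ≤ 2. Since 1–2–4–3–1 is a cycle in G, G is not acyclic. Forests are exactly the graphs of treewidth ≤ 1, so tw(G) ≥ 2. Therefore the treewidth is 2.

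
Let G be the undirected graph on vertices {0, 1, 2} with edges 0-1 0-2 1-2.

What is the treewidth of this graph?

A width-2 tree decomposition is:
Bags: B1 = {0, 1, 2}
Tree: (single bag)
With just one bag of size 3, the width is 3 − 1 = 2, so tw(G) ≤ 2. On the other hand G contains the 3-clique {0, 1, 2}. A clique must lie in a single bag of any decomposition, so no decomposition can have width below 2. Hence tw(G) = 2 exactly.

2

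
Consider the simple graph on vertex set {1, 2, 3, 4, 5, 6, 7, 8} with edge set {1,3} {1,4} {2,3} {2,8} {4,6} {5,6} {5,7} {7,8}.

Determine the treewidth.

A width-2 tree decomposition is:
Bags: B1 = {5, 6, 7}  B2 = {4, 6, 7}  B3 = {1, 4, 7}  B4 = {1, 3, 7}  B5 = {2, 3, 7}  B6 = {2, 7, 8}
Tree: B1–B2, B2–B3, B3–B4, B4–B5, B5–B6
The largest bag has 3 vertices, giving width 2; this decomposition certifies tw(G) ≤ 2. The edges 7–5–6–4–1–3–2–8–7 form a cycle, so G is not a tree and its treewidth is at least 2. The upper and lower bounds meet at 2, so that is the treewidth.

2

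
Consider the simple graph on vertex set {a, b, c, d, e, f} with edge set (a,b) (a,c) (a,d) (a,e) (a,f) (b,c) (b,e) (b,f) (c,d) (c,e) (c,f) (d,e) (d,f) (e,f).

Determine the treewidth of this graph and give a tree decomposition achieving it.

Every bag has size at most 5, so the width is 5 − 1 = 4 and tw(G) ≤ 4. Conversely, {a, c, d, e, f} is a clique of size 5, and the vertices of any clique must share a bag in every tree decomposition; so some bag has ≥ 5 vertices and tw(G) ≥ 4. Hence tw(G) = 4 exactly.

Treewidth 4.
One optimal decomposition is:
Bags: B1 = {a, b, c, e, f}  B2 = {a, c, d, e, f}
Tree: B1–B2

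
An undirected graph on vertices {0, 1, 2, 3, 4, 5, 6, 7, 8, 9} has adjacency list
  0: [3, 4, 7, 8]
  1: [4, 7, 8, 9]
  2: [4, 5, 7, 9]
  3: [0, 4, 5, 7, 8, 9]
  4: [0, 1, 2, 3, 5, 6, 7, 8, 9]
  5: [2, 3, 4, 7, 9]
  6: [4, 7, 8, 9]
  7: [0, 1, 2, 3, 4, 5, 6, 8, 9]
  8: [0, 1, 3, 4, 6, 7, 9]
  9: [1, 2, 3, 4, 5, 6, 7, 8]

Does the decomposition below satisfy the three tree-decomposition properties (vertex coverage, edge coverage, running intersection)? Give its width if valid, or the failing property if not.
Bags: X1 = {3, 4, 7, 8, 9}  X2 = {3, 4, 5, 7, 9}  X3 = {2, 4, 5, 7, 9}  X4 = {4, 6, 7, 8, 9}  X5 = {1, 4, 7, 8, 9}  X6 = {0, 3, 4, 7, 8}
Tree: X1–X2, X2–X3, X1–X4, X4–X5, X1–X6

Yes; width 4.

Checking the three conditions: (i) the bags cover all of {0, 1, 2, 3, 4, 5, 6, 7, 8, 9}; (ii) for each edge, some bag contains both endpoints; (iii) the bags containing any fixed vertex form a subtree. All hold, so the decomposition is valid with width 5 − 1 = 4.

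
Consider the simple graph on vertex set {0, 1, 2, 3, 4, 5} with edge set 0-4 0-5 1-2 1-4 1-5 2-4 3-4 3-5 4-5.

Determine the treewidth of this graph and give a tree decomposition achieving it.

Treewidth 2.
One optimal decomposition is:
Bags: B1 = {1, 2, 4}  B2 = {1, 4, 5}  B3 = {0, 4, 5}  B4 = {3, 4, 5}
Tree: B1–B2, B2–B3, B3–B4

Every bag has size at most 3, so the width is 3 − 1 = 2 and tw(G) ≤ 2. For the lower bound, the 3 vertices {1, 2, 4} are pairwise adjacent, and any tree decomposition puts a clique entirely inside one bag — forcing width ≥ 2. The upper and lower bounds meet at 2, so that is the treewidth.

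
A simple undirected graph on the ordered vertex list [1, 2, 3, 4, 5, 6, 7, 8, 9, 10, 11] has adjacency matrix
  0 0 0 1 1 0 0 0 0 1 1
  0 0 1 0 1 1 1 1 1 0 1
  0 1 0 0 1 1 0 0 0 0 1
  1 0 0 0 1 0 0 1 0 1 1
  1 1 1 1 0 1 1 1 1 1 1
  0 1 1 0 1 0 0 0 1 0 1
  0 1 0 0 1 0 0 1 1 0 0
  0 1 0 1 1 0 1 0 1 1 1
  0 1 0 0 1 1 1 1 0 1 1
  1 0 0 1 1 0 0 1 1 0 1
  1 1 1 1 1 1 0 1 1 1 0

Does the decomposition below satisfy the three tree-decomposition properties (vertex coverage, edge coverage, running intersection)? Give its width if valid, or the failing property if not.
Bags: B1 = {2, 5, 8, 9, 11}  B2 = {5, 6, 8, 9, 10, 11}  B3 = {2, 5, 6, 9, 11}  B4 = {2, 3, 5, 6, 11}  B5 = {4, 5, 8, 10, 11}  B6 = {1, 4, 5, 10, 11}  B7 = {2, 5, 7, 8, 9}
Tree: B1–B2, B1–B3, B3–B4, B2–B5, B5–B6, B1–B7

A tree decomposition must satisfy three properties: every vertex lies in some bag; for every edge, both endpoints lie together in some bag; and for every vertex, the bags containing it form a connected subtree. Here bags containing vertex 6 are not connected in the tree, so the decomposition is invalid.

No — bags containing vertex 6 are not connected in the tree.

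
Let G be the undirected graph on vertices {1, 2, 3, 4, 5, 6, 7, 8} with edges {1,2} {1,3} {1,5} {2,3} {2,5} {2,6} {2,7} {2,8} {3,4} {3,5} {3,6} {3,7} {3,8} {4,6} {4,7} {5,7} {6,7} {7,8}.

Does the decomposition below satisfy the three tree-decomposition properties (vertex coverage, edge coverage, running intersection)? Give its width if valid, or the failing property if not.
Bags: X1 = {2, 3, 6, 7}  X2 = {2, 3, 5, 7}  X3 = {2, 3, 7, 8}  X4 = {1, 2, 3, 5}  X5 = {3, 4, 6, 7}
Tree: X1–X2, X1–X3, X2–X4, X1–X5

Every vertex of G appears in some bag (union = {1, 2, 3, 4, 5, 6, 7, 8}); every edge is covered by a bag; and for each vertex v the set of bags containing v is connected in the bag tree. The decomposition is therefore valid. The largest bag has 4 vertices, so the width is 3.

Yes; width 3.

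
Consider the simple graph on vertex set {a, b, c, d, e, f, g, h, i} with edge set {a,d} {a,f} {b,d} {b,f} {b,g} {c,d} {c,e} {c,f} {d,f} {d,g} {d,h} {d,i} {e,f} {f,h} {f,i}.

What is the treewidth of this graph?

A width-2 tree decomposition is:
Bags: B1 = {c, e, f}  B2 = {c, d, f}  B3 = {d, f, h}  B4 = {d, f, i}  B5 = {a, d, f}  B6 = {b, d, f}  B7 = {b, d, g}
Tree: B1–B2, B2–B3, B3–B4, B2–B5, B2–B6, B6–B7
Each bag holds 3 vertices, so the decomposition has width 2, which upper-bounds the treewidth. For the lower bound, the 3 vertices {b, d, g} are pairwise adjacent, and any tree decomposition puts a clique entirely inside one bag — forcing width ≥ 2. The upper and lower bounds meet at 2, so that is the treewidth.

2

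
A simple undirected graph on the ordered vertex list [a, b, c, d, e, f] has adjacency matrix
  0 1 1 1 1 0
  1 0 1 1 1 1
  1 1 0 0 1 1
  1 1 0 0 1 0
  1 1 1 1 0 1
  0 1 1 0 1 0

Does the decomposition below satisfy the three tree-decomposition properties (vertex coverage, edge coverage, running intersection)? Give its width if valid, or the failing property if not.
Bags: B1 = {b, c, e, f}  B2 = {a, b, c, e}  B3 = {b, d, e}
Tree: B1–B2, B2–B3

No — edge (a,d) lies in no bag.

A tree decomposition must satisfy three properties: every vertex lies in some bag; for every edge, both endpoints lie together in some bag; and for every vertex, the bags containing it form a connected subtree. Here edge (a,d) lies in no bag, so the decomposition is invalid.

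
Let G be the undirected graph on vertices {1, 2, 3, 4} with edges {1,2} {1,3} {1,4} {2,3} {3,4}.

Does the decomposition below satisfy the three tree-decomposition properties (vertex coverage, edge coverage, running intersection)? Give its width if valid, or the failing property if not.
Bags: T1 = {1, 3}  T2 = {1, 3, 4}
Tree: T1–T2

A tree decomposition must satisfy three properties: every vertex lies in some bag; for every edge, both endpoints lie together in some bag; and for every vertex, the bags containing it form a connected subtree. Here vertex 2 appears in no bag, so the decomposition is invalid.

No — vertex 2 appears in no bag.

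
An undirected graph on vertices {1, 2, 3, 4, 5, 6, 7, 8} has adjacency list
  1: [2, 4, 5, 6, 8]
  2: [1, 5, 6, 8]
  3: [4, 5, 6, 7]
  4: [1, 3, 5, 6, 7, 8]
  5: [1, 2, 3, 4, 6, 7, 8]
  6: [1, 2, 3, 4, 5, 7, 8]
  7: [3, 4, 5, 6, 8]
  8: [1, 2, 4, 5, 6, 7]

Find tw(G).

A width-4 tree decomposition is:
Bags: B1 = {1, 2, 5, 6, 8}  B2 = {1, 4, 5, 6, 8}  B3 = {4, 5, 6, 7, 8}  B4 = {3, 4, 5, 6, 7}
Tree: B1–B2, B2–B3, B3–B4
Every bag has size at most 5, so the width is 5 − 1 = 4 and tw(G) ≤ 4. For the lower bound, the 5 vertices {1, 2, 5, 6, 8} are pairwise adjacent, and any tree decomposition puts a clique entirely inside one bag — forcing width ≥ 4. Hence tw(G) = 4 exactly.

4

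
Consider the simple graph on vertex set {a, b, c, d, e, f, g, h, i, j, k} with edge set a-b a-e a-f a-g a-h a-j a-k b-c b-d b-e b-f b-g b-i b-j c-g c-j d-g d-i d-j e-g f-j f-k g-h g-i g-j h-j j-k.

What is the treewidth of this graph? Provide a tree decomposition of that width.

The largest bag has 4 vertices, giving width 3; this decomposition certifies tw(G) ≤ 3. Conversely, {a, g, h, j} is a clique of size 4, and the vertices of any clique must share a bag in every tree decomposition; so some bag has ≥ 4 vertices and tw(G) ≥ 3. Combining the bounds, tw(G) = 3.

Treewidth 3.
One optimal decomposition is:
Bags: B1 = {a, b, g, j}  B2 = {a, b, e, g}  B3 = {a, b, f, j}  B4 = {b, d, g, j}  B5 = {b, d, g, i}  B6 = {a, g, h, j}  B7 = {a, f, j, k}  B8 = {b, c, g, j}
Tree: B1–B2, B1–B3, B1–B4, B4–B5, B1–B6, B3–B7, B1–B8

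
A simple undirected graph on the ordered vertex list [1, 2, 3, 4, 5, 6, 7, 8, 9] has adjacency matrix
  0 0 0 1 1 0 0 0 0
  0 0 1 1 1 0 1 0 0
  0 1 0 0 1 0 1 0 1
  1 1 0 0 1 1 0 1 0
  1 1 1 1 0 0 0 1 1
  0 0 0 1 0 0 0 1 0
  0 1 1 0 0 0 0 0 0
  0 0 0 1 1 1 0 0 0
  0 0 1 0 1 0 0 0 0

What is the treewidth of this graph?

2

A width-2 tree decomposition is:
Bags: B1 = {2, 4, 5}  B2 = {2, 3, 5}  B3 = {2, 3, 7}  B4 = {4, 5, 8}  B5 = {1, 4, 5}  B6 = {4, 6, 8}  B7 = {3, 5, 9}
Tree: B1–B2, B2–B3, B1–B4, B1–B5, B4–B6, B2–B7
Every bag has size at most 3, so the width is 3 − 1 = 2 and tw(G) ≤ 2. Conversely, {3, 5, 9} is a clique of size 3, and the vertices of any clique must share a bag in every tree decomposition; so some bag has ≥ 3 vertices and tw(G) ≥ 2. Hence tw(G) = 2 exactly.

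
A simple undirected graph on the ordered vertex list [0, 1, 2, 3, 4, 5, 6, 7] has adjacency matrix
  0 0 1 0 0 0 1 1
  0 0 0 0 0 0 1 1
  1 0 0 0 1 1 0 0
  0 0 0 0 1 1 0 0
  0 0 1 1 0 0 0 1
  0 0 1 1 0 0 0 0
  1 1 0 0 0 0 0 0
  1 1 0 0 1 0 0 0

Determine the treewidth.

2

A width-2 tree decomposition is:
Bags: B1 = {3, 4, 5}  B2 = {2, 4, 5}  B3 = {2, 4, 7}  B4 = {0, 2, 7}  B5 = {0, 1, 7}  B6 = {0, 1, 6}
Tree: B1–B2, B2–B3, B3–B4, B4–B5, B5–B6
The largest bag has 3 vertices, giving width 2; this decomposition certifies tw(G) ≤ 2. The edges 3–5–2–4–3 form a cycle, so G is not a tree and its treewidth is at least 2. Combining the bounds, tw(G) = 2.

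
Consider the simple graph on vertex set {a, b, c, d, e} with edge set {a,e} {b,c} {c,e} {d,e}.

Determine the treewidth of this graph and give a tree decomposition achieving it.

Treewidth 1.
Bags: B1 = {a, e}  B2 = {c, e}  B3 = {d, e}  B4 = {b, c}
Tree: B1–B2, B2–B3, B2–B4

Each bag holds 2 vertices, so the decomposition has width 1, which upper-bounds the treewidth. Since G has at least one edge (e.g. a–e), it is not an edgeless graph, so tw(G) ≥ 1. Combining the bounds, tw(G) = 1.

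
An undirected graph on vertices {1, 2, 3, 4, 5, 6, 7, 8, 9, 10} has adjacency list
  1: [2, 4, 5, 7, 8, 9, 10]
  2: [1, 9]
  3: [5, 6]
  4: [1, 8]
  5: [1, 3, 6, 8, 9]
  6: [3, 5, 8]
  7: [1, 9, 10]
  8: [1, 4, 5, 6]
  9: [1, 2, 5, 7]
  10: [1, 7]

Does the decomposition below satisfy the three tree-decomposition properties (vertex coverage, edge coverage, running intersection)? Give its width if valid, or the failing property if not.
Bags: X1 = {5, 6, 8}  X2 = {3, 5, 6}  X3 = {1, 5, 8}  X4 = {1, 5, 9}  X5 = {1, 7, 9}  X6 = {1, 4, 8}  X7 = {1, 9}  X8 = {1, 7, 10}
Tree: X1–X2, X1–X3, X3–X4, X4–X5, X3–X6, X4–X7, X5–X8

A tree decomposition must satisfy three properties: every vertex lies in some bag; for every edge, both endpoints lie together in some bag; and for every vertex, the bags containing it form a connected subtree. Here vertex 2 appears in no bag, so the decomposition is invalid.

No — vertex 2 appears in no bag.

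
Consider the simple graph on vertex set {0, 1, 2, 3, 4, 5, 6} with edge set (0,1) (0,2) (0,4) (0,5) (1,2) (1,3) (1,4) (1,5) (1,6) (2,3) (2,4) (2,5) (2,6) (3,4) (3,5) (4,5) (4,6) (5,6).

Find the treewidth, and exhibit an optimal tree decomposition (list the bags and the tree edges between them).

Treewidth 4.
One optimal decomposition is:
Bags: B1 = {0, 1, 2, 4, 5}  B2 = {1, 2, 3, 4, 5}  B3 = {1, 2, 4, 5, 6}
Tree: B1–B2, B1–B3

Each bag holds 5 vertices, so the decomposition has width 4, which upper-bounds the treewidth. On the other hand G contains the 5-clique {0, 1, 2, 4, 5}. A clique must lie in a single bag of any decomposition, so no decomposition can have width below 4. The upper and lower bounds meet at 4, so that is the treewidth.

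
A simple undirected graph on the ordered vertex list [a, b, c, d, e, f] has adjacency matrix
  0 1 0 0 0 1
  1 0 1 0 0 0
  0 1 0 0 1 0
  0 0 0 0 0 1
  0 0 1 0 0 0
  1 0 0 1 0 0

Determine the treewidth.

1

A width-1 tree decomposition is:
Bags: B1 = {d, f}  B2 = {a, f}  B3 = {a, b}  B4 = {b, c}  B5 = {c, e}
Tree: B1–B2, B2–B3, B3–B4, B4–B5
Each bag holds 2 vertices, so the decomposition has width 1, which upper-bounds the treewidth. Any graph with an edge has treewidth ≥ 1, and G has the edge d–f. Hence tw(G) = 1 exactly.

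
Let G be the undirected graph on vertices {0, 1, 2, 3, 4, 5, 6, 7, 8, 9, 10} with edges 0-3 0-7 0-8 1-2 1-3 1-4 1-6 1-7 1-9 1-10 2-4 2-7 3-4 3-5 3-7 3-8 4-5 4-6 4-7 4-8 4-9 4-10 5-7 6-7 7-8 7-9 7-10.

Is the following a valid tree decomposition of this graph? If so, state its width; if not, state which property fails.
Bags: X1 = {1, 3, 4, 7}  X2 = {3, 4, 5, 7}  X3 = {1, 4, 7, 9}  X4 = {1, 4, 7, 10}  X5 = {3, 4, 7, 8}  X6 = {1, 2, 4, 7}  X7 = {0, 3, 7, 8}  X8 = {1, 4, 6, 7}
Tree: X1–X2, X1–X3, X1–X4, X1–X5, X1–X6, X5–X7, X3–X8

Vertex coverage: the bags together contain {0, 1, 2, 3, 4, 5, 6, 7, 8, 9, 10}, the full vertex set. Edge coverage: each edge of G has both endpoints in at least one bag. Running intersection: for every vertex, the bags containing it form a connected subtree. All three properties hold, so this is a valid tree decomposition of width max|bag| − 1 = 3, and hence tw(G) ≤ 3.

Yes; width 3.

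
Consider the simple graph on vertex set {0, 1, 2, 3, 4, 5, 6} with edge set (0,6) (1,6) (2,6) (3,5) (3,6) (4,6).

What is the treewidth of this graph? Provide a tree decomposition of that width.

Treewidth 1.
Bags: B1 = {0, 6}  B2 = {4, 6}  B3 = {3, 6}  B4 = {3, 5}  B5 = {1, 6}  B6 = {2, 6}
Tree: B1–B2, B1–B3, B3–B4, B3–B5, B1–B6

Each bag holds 2 vertices, so the decomposition has width 1, which upper-bounds the treewidth. Any graph with an edge has treewidth ≥ 1, and G has the edge 6–0. Hence tw(G) = 1 exactly.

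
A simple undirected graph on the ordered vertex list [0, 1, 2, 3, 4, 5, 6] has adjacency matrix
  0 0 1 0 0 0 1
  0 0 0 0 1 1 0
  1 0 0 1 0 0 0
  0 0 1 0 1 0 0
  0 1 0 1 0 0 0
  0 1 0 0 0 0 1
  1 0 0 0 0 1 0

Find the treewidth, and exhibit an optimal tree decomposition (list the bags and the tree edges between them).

The largest bag has 3 vertices, giving width 2; this decomposition certifies tw(G) ≤ 2. For the lower bound, G contains the cycle 5–6–0–2–3–4–1–5, so G is not a forest; only forests have treewidth ≤ 1, hence tw(G) ≥ 2. The upper and lower bounds meet at 2, so that is the treewidth.

Treewidth 2.
Bags: B1 = {0, 5, 6}  B2 = {0, 2, 5}  B3 = {2, 3, 5}  B4 = {3, 4, 5}  B5 = {1, 4, 5}
Tree: B1–B2, B2–B3, B3–B4, B4–B5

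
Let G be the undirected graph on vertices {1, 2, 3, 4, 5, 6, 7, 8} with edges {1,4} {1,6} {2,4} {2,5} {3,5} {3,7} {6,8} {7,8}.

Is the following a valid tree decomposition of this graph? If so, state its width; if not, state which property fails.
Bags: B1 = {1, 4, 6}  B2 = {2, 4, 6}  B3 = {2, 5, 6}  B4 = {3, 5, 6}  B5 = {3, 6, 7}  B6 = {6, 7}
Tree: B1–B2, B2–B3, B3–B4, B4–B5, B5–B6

No — vertex 8 appears in no bag.

A tree decomposition must satisfy three properties: every vertex lies in some bag; for every edge, both endpoints lie together in some bag; and for every vertex, the bags containing it form a connected subtree. Here vertex 8 appears in no bag, so the decomposition is invalid.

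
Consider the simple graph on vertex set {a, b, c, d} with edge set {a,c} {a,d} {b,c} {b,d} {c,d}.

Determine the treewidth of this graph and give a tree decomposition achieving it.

The largest bag has 3 vertices, giving width 2; this decomposition certifies tw(G) ≤ 2. On the other hand G contains the 3-clique {a, c, d}. A clique must lie in a single bag of any decomposition, so no decomposition can have width below 2. Hence tw(G) = 2 exactly.

Treewidth 2.
Bags: B1 = {b, c, d}  B2 = {a, c, d}
Tree: B1–B2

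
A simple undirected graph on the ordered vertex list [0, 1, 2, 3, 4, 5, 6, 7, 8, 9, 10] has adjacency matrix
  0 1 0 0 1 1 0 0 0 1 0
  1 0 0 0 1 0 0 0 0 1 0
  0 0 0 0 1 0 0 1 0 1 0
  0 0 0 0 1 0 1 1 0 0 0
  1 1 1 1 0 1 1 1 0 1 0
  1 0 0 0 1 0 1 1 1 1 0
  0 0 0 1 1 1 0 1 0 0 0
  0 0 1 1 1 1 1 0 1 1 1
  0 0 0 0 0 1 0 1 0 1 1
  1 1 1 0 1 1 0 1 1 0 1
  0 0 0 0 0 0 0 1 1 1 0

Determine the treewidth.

3

A width-3 tree decomposition is:
Bags: B1 = {5, 7, 8, 9}  B2 = {4, 5, 7, 9}  B3 = {4, 5, 6, 7}  B4 = {7, 8, 9, 10}  B5 = {0, 4, 5, 9}  B6 = {0, 1, 4, 9}  B7 = {3, 4, 6, 7}  B8 = {2, 4, 7, 9}
Tree: B1–B2, B2–B3, B1–B4, B2–B5, B5–B6, B3–B7, B2–B8
Every bag has size at most 4, so the width is 4 − 1 = 3 and tw(G) ≤ 3. For the lower bound, the 4 vertices {7, 8, 9, 10} are pairwise adjacent, and any tree decomposition puts a clique entirely inside one bag — forcing width ≥ 3. Therefore the treewidth is 3.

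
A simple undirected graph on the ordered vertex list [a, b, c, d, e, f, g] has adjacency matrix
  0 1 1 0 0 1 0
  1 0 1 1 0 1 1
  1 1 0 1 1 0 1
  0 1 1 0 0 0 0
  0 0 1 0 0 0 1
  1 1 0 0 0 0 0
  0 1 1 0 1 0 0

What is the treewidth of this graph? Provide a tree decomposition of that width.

Treewidth 2.
One such decomposition:
Bags: B1 = {a, b, c}  B2 = {a, b, f}  B3 = {b, c, g}  B4 = {c, e, g}  B5 = {b, c, d}
Tree: B1–B2, B1–B3, B3–B4, B3–B5

The largest bag has 3 vertices, giving width 2; this decomposition certifies tw(G) ≤ 2. On the other hand G contains the 3-clique {c, e, g}. A clique must lie in a single bag of any decomposition, so no decomposition can have width below 2. Combining the bounds, tw(G) = 2.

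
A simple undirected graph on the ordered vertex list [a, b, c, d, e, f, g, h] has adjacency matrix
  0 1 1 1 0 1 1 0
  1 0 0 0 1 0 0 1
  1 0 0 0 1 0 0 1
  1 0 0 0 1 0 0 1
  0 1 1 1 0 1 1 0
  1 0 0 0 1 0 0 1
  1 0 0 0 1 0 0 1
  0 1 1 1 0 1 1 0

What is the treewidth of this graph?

3

A width-3 tree decomposition is:
Bags: B1 = {a, e, g, h}  B2 = {a, e, f, h}  B3 = {a, c, e, h}  B4 = {a, b, e, h}  B5 = {a, d, e, h}
Tree: B1–B2, B2–B3, B3–B4, B4–B5
Each bag holds 4 vertices, so the decomposition has width 3, which upper-bounds the treewidth. For the lower bound: the 4 vertex sets {a,g}, {e,f}, {h}, {c} are disjoint, each induces a connected subgraph, and every pair is joined by at least one edge of G. Contracting each set to a single vertex therefore yields K_{4} as a minor, and since treewidth is minor-monotone, tw(G) ≥ tw(K_{4}) = 3. Therefore the treewidth is 3.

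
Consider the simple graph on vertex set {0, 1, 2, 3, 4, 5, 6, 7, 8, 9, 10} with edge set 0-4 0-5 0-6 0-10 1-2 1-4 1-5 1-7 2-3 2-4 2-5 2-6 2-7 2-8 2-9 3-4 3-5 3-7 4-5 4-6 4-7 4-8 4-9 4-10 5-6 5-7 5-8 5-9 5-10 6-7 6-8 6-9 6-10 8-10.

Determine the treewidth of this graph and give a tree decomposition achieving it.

The largest bag has 5 vertices, giving width 4; this decomposition certifies tw(G) ≤ 4. For the lower bound, the 5 vertices {0, 4, 5, 6, 10} are pairwise adjacent, and any tree decomposition puts a clique entirely inside one bag — forcing width ≥ 4. Combining the bounds, tw(G) = 4.

Treewidth 4.
One optimal decomposition is:
Bags: B1 = {0, 4, 5, 6, 10}  B2 = {4, 5, 6, 8, 10}  B3 = {2, 4, 5, 6, 8}  B4 = {2, 4, 5, 6, 9}  B5 = {2, 4, 5, 6, 7}  B6 = {1, 2, 4, 5, 7}  B7 = {2, 3, 4, 5, 7}
Tree: B1–B2, B2–B3, B3–B4, B4–B5, B5–B6, B6–B7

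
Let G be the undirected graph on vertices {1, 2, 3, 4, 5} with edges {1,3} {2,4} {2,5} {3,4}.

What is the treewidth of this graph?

A width-1 tree decomposition is:
Bags: B1 = {2, 5}  B2 = {2, 4}  B3 = {3, 4}  B4 = {1, 3}
Tree: B1–B2, B2–B3, B3–B4
The largest bag has 2 vertices, giving width 1; this decomposition certifies tw(G) ≤ 1. Any graph with an edge has treewidth ≥ 1, and G has the edge 5–2. Hence tw(G) = 1 exactly.

1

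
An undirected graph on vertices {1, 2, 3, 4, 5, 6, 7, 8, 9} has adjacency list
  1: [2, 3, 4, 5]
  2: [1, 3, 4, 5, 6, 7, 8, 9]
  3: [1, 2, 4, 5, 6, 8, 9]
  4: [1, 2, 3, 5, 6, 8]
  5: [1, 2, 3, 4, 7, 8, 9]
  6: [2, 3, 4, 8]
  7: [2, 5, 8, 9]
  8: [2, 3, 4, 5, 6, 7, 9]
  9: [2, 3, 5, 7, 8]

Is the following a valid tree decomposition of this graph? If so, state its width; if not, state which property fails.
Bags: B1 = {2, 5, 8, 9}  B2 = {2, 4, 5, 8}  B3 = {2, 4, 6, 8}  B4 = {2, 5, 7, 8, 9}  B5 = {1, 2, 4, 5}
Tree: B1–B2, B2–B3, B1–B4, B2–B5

No — vertex 3 appears in no bag.

A tree decomposition must satisfy three properties: every vertex lies in some bag; for every edge, both endpoints lie together in some bag; and for every vertex, the bags containing it form a connected subtree. Here vertex 3 appears in no bag, so the decomposition is invalid.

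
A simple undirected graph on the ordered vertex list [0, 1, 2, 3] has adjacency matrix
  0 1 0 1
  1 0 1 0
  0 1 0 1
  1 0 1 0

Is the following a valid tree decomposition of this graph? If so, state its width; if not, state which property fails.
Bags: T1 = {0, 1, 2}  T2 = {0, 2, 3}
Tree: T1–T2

Every vertex of G appears in some bag (union = {0, 1, 2, 3}); every edge is covered by a bag; and for each vertex v the set of bags containing v is connected in the bag tree. The decomposition is therefore valid. The largest bag has 3 vertices, so the width is 2.

Yes; width 2.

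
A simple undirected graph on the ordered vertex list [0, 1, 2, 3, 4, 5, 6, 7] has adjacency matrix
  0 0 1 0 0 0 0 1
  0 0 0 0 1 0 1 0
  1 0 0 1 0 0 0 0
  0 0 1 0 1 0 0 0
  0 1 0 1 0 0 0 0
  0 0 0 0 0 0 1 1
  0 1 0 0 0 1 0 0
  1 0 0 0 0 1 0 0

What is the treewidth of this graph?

2

A width-2 tree decomposition is:
Bags: B1 = {0, 2, 7}  B2 = {2, 5, 7}  B3 = {2, 5, 6}  B4 = {1, 2, 6}  B5 = {1, 2, 4}  B6 = {2, 3, 4}
Tree: B1–B2, B2–B3, B3–B4, B4–B5, B5–B6
Every bag has size at most 3, so the width is 3 − 1 = 2 and tw(G) ≤ 2. Since 2–0–7–5–6–1–4–3–2 is a cycle in G, G is not acyclic. Forests are exactly the graphs of treewidth ≤ 1, so tw(G) ≥ 2. The upper and lower bounds meet at 2, so that is the treewidth.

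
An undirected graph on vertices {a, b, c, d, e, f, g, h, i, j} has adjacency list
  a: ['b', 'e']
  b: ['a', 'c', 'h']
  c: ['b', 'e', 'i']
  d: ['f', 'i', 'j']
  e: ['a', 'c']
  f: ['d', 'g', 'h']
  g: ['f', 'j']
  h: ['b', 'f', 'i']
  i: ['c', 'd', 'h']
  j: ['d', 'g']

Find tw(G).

2

A width-2 tree decomposition is:
Bags: B1 = {d, g, j}  B2 = {d, f, g}  B3 = {d, f, i}  B4 = {f, h, i}  B5 = {c, h, i}  B6 = {b, c, h}  B7 = {b, c, e}  B8 = {a, b, e}
Tree: B1–B2, B2–B3, B3–B4, B4–B5, B5–B6, B6–B7, B7–B8
Each bag holds 3 vertices, so the decomposition has width 2, which upper-bounds the treewidth. Since j–g–f–d–j is a cycle in G, G is not acyclic. Forests are exactly the graphs of treewidth ≤ 1, so tw(G) ≥ 2. Therefore the treewidth is 2.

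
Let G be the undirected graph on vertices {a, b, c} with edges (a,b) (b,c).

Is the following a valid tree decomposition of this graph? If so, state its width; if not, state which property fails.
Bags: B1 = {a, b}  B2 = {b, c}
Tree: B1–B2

Yes; width 1.

Vertex coverage: the bags together contain {a, b, c}, the full vertex set. Edge coverage: each edge of G has both endpoints in at least one bag. Running intersection: for every vertex, the bags containing it form a connected subtree. All three properties hold, so this is a valid tree decomposition of width max|bag| − 1 = 1, and hence tw(G) ≤ 1.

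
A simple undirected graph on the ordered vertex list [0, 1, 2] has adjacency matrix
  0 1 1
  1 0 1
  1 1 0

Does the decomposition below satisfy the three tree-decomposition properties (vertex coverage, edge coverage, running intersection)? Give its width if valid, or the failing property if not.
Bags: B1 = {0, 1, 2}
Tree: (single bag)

Yes; width 2.

Every vertex of G appears in some bag (union = {0, 1, 2}); every edge is covered by a bag; and for each vertex v the set of bags containing v is connected in the bag tree. The decomposition is therefore valid. The largest bag has 3 vertices, so the width is 2.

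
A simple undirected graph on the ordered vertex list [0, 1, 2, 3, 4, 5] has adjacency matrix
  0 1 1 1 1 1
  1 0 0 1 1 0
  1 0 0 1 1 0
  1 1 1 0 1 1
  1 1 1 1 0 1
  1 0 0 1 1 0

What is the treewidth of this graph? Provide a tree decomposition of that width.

Each bag holds 4 vertices, so the decomposition has width 3, which upper-bounds the treewidth. On the other hand G contains the 4-clique {0, 1, 3, 4}. A clique must lie in a single bag of any decomposition, so no decomposition can have width below 3. Hence tw(G) = 3 exactly.

Treewidth 3.
One such decomposition:
Bags: B1 = {0, 3, 4, 5}  B2 = {0, 2, 3, 4}  B3 = {0, 1, 3, 4}
Tree: B1–B2, B1–B3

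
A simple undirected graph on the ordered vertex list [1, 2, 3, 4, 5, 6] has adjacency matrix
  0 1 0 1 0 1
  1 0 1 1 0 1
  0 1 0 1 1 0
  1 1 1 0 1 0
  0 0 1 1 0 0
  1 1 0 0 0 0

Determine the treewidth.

2

A width-2 tree decomposition is:
Bags: B1 = {2, 3, 4}  B2 = {1, 2, 4}  B3 = {3, 4, 5}  B4 = {1, 2, 6}
Tree: B1–B2, B1–B3, B2–B4
Every bag has size at most 3, so the width is 3 − 1 = 2 and tw(G) ≤ 2. On the other hand G contains the 3-clique {1, 2, 4}. A clique must lie in a single bag of any decomposition, so no decomposition can have width below 2. Combining the bounds, tw(G) = 2.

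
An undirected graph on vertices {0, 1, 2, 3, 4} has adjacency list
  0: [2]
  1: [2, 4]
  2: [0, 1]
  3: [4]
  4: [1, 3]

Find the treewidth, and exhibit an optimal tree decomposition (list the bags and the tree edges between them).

The largest bag has 2 vertices, giving width 1; this decomposition certifies tw(G) ≤ 1. Since G has at least one edge (e.g. 3–4), it is not an edgeless graph, so tw(G) ≥ 1. Therefore the treewidth is 1.

Treewidth 1.
One optimal decomposition is:
Bags: B1 = {3, 4}  B2 = {1, 4}  B3 = {1, 2}  B4 = {0, 2}
Tree: B1–B2, B2–B3, B3–B4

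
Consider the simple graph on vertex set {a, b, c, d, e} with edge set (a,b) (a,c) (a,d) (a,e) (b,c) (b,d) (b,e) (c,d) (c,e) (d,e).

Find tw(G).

A width-4 tree decomposition is:
Bags: B1 = {a, b, c, d, e}
Tree: (single bag)
With just one bag of size 5, the width is 5 − 1 = 4, so tw(G) ≤ 4. On the other hand G contains the 5-clique {a, b, c, d, e}. A clique must lie in a single bag of any decomposition, so no decomposition can have width below 4. The upper and lower bounds meet at 4, so that is the treewidth.

4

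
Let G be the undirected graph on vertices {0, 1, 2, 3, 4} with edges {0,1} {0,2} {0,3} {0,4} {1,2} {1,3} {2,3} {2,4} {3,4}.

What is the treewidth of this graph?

A width-3 tree decomposition is:
Bags: B1 = {0, 2, 3, 4}  B2 = {0, 1, 2, 3}
Tree: B1–B2
Every bag has size at most 4, so the width is 4 − 1 = 3 and tw(G) ≤ 3. For the lower bound, the 4 vertices {0, 1, 2, 3} are pairwise adjacent, and any tree decomposition puts a clique entirely inside one bag — forcing width ≥ 3. The upper and lower bounds meet at 3, so that is the treewidth.

3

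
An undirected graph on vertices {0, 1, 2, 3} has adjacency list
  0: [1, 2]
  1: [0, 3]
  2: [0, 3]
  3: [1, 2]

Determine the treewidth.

2

A width-2 tree decomposition is:
Bags: B1 = {1, 2, 3}  B2 = {0, 1, 2}
Tree: B1–B2
The largest bag has 3 vertices, giving width 2; this decomposition certifies tw(G) ≤ 2. The edges 2–3–1–0–2 form a cycle, so G is not a tree and its treewidth is at least 2. Hence tw(G) = 2 exactly.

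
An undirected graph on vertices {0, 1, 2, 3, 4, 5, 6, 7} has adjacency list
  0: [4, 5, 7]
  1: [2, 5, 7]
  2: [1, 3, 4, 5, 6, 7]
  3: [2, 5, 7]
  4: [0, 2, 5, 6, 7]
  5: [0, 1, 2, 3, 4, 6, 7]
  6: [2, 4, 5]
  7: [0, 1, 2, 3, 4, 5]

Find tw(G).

A width-3 tree decomposition is:
Bags: B1 = {2, 4, 5, 6}  B2 = {2, 4, 5, 7}  B3 = {1, 2, 5, 7}  B4 = {0, 4, 5, 7}  B5 = {2, 3, 5, 7}
Tree: B1–B2, B2–B3, B2–B4, B3–B5
Every bag has size at most 4, so the width is 4 − 1 = 3 and tw(G) ≤ 3. Conversely, {0, 4, 5, 7} is a clique of size 4, and the vertices of any clique must share a bag in every tree decomposition; so some bag has ≥ 4 vertices and tw(G) ≥ 3. Therefore the treewidth is 3.

3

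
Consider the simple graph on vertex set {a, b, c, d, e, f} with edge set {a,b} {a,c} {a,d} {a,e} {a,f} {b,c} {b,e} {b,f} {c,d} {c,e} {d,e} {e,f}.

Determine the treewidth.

A width-3 tree decomposition is:
Bags: B1 = {a, b, c, e}  B2 = {a, c, d, e}  B3 = {a, b, e, f}
Tree: B1–B2, B1–B3
The largest bag has 4 vertices, giving width 3; this decomposition certifies tw(G) ≤ 3. Conversely, {a, c, d, e} is a clique of size 4, and the vertices of any clique must share a bag in every tree decomposition; so some bag has ≥ 4 vertices and tw(G) ≥ 3. Hence tw(G) = 3 exactly.

3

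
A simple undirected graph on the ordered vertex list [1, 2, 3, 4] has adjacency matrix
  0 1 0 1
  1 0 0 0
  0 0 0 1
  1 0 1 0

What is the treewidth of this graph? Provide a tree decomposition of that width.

Each bag holds 2 vertices, so the decomposition has width 1, which upper-bounds the treewidth. Any graph with an edge has treewidth ≥ 1, and G has the edge 3–4. Combining the bounds, tw(G) = 1.

Treewidth 1.
Bags: B1 = {3, 4}  B2 = {1, 4}  B3 = {1, 2}
Tree: B1–B2, B2–B3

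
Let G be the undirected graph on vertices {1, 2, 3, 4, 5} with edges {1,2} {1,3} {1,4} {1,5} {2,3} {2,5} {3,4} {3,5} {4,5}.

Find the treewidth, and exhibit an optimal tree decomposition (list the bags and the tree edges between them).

Each bag holds 4 vertices, so the decomposition has width 3, which upper-bounds the treewidth. Conversely, {1, 2, 3, 5} is a clique of size 4, and the vertices of any clique must share a bag in every tree decomposition; so some bag has ≥ 4 vertices and tw(G) ≥ 3. Hence tw(G) = 3 exactly.

Treewidth 3.
Bags: B1 = {1, 2, 3, 5}  B2 = {1, 3, 4, 5}
Tree: B1–B2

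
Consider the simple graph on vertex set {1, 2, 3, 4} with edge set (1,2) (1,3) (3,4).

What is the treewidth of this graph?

A width-1 tree decomposition is:
Bags: B1 = {1, 3}  B2 = {3, 4}  B3 = {1, 2}
Tree: B1–B2, B1–B3
Each bag holds 2 vertices, so the decomposition has width 1, which upper-bounds the treewidth. G has an edge, so its treewidth is at least 1. The upper and lower bounds meet at 1, so that is the treewidth.

1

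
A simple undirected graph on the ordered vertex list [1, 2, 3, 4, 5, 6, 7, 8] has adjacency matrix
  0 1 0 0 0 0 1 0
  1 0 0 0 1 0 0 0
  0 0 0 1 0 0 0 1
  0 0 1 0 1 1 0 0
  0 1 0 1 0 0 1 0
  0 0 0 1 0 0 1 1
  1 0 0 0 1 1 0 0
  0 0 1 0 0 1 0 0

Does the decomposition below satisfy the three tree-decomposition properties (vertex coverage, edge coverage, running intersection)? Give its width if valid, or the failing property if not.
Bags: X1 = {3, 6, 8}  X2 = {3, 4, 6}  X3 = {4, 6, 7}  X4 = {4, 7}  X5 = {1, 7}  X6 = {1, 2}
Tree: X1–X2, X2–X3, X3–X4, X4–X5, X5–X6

No — vertex 5 appears in no bag.

A tree decomposition must satisfy three properties: every vertex lies in some bag; for every edge, both endpoints lie together in some bag; and for every vertex, the bags containing it form a connected subtree. Here vertex 5 appears in no bag, so the decomposition is invalid.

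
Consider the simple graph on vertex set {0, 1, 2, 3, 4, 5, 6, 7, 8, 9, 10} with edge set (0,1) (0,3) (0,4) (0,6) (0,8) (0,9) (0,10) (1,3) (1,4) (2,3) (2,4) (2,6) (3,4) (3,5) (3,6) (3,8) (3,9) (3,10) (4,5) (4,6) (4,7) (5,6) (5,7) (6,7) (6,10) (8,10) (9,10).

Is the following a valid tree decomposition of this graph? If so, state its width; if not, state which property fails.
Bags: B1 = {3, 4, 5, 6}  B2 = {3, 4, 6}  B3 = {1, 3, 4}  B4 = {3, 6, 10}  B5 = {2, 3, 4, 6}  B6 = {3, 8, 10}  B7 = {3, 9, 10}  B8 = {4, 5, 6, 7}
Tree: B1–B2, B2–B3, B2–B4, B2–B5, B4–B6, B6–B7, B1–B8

A tree decomposition must satisfy three properties: every vertex lies in some bag; for every edge, both endpoints lie together in some bag; and for every vertex, the bags containing it form a connected subtree. Here vertex 0 appears in no bag, so the decomposition is invalid.

No — vertex 0 appears in no bag.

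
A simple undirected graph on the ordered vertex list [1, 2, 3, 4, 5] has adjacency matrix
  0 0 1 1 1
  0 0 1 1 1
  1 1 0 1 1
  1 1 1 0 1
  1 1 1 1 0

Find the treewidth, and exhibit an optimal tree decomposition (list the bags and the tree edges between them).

Treewidth 3.
One such decomposition:
Bags: B1 = {2, 3, 4, 5}  B2 = {1, 3, 4, 5}
Tree: B1–B2

The largest bag has 4 vertices, giving width 3; this decomposition certifies tw(G) ≤ 3. For the lower bound, the 4 vertices {1, 3, 4, 5} are pairwise adjacent, and any tree decomposition puts a clique entirely inside one bag — forcing width ≥ 3. The upper and lower bounds meet at 3, so that is the treewidth.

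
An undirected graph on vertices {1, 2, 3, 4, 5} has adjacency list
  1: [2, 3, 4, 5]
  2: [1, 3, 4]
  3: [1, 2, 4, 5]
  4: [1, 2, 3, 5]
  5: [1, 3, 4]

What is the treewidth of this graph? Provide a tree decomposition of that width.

Every bag has size at most 4, so the width is 4 − 1 = 3 and tw(G) ≤ 3. For the lower bound, the 4 vertices {1, 2, 3, 4} are pairwise adjacent, and any tree decomposition puts a clique entirely inside one bag — forcing width ≥ 3. The upper and lower bounds meet at 3, so that is the treewidth.

Treewidth 3.
One optimal decomposition is:
Bags: B1 = {1, 3, 4, 5}  B2 = {1, 2, 3, 4}
Tree: B1–B2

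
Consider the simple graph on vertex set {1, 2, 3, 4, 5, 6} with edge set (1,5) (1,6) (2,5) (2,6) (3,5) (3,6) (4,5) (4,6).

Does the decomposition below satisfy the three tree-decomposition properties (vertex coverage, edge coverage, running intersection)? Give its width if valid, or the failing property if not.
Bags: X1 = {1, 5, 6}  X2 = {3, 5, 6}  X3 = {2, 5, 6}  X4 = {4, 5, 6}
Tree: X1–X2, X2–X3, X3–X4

Vertex coverage: the bags together contain {1, 2, 3, 4, 5, 6}, the full vertex set. Edge coverage: each edge of G has both endpoints in at least one bag. Running intersection: for every vertex, the bags containing it form a connected subtree. All three properties hold, so this is a valid tree decomposition of width max|bag| − 1 = 2, and hence tw(G) ≤ 2.

Yes; width 2.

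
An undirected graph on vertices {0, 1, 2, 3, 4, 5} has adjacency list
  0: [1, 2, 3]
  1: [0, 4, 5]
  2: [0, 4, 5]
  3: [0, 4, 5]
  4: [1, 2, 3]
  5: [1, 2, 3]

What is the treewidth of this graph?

3

A width-3 tree decomposition is:
Bags: B1 = {1, 2, 3, 4}  B2 = {0, 1, 2, 3}  B3 = {1, 2, 3, 5}
Tree: B1–B2, B2–B3
Every bag has size at most 4, so the width is 4 − 1 = 3 and tw(G) ≤ 3. For the lower bound: the 4 vertex sets {1,4}, {0,3}, {2}, {5} are disjoint, each induces a connected subgraph, and every pair is joined by at least one edge of G. Contracting each set to a single vertex therefore yields K_{4} as a minor, and since treewidth is minor-monotone, tw(G) ≥ tw(K_{4}) = 3. The upper and lower bounds meet at 3, so that is the treewidth.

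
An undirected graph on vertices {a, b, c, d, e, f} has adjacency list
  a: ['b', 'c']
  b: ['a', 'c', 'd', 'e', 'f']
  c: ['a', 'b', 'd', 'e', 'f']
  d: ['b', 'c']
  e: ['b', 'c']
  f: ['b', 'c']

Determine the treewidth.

2

A width-2 tree decomposition is:
Bags: B1 = {b, c, d}  B2 = {a, b, c}  B3 = {b, c, e}  B4 = {b, c, f}
Tree: B1–B2, B2–B3, B2–B4
Every bag has size at most 3, so the width is 3 − 1 = 2 and tw(G) ≤ 2. On the other hand G contains the 3-clique {b, c, d}. A clique must lie in a single bag of any decomposition, so no decomposition can have width below 2. The upper and lower bounds meet at 2, so that is the treewidth.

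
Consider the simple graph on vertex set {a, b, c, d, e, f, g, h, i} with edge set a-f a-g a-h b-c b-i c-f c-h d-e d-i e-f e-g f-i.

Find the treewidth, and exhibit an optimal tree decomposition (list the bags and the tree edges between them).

Each bag holds 4 vertices, so the decomposition has width 3, which upper-bounds the treewidth. For the lower bound: the 4 vertex sets {a,g,h}, {c}, {f}, {b,d,e,i} are disjoint, each induces a connected subgraph, and every pair is joined by at least one edge of G. Contracting each set to a single vertex therefore yields K_{4} as a minor, and since treewidth is minor-monotone, tw(G) ≥ tw(K_{4}) = 3. Combining the bounds, tw(G) = 3.

Treewidth 3.
One optimal decomposition is:
Bags: B1 = {a, c, g, h}  B2 = {a, c, f, g}  B3 = {c, e, f, g}  B4 = {b, c, e, f}  B5 = {b, e, f, i}  B6 = {b, d, e, i}
Tree: B1–B2, B2–B3, B3–B4, B4–B5, B5–B6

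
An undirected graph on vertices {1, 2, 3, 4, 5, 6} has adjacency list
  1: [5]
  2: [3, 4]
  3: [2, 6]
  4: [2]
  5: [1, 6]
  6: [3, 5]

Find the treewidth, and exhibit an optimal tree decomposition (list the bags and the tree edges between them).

The largest bag has 2 vertices, giving width 1; this decomposition certifies tw(G) ≤ 1. Any graph with an edge has treewidth ≥ 1, and G has the edge 1–5. Combining the bounds, tw(G) = 1.

Treewidth 1.
One such decomposition:
Bags: B1 = {1, 5}  B2 = {5, 6}  B3 = {3, 6}  B4 = {2, 3}  B5 = {2, 4}
Tree: B1–B2, B2–B3, B3–B4, B4–B5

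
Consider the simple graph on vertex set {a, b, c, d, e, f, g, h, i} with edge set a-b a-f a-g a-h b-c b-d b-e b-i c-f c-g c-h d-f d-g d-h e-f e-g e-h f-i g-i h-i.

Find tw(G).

A width-4 tree decomposition is:
Bags: B1 = {b, f, g, h, i}  B2 = {b, c, f, g, h}  B3 = {a, b, f, g, h}  B4 = {b, d, f, g, h}  B5 = {b, e, f, g, h}
Tree: B1–B2, B2–B3, B3–B4, B4–B5
Every bag has size at most 5, so the width is 5 − 1 = 4 and tw(G) ≤ 4. For the lower bound: the 5 vertex sets {f,i}, {c,g}, {a,h}, {b}, {d} are disjoint, each induces a connected subgraph, and every pair is joined by at least one edge of G. Contracting each set to a single vertex therefore yields K_{5} as a minor, and since treewidth is minor-monotone, tw(G) ≥ tw(K_{5}) = 4. Therefore the treewidth is 4.

4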